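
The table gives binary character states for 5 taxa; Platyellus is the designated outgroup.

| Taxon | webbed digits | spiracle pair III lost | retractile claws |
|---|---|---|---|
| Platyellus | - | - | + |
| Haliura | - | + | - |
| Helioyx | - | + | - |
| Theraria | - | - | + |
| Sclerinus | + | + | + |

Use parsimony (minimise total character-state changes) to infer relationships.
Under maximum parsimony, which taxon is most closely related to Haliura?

Character polarity is set by the outgroup: the derived state is whichever differs from the outgroup's state, so for retractile claws the derived state is '-', and for the remaining characters it is '+'.
webbed digits (derived state '+') is unique to Sclerinus (autapomorphy; uninformative for grouping).
spiracle pair III lost (derived state '+') is shared by Haliura, Helioyx, and Sclerinus — a synapomorphy uniting that clade.
Only Haliura and Helioyx show the derived state '-' for retractile claws, supporting them as a clade.
Most parsimonious ingroup topology: (((Haliura,Helioyx),Sclerinus),Theraria).
Haliura and Helioyx form a cherry on this tree, so they are sister taxa.

Helioyx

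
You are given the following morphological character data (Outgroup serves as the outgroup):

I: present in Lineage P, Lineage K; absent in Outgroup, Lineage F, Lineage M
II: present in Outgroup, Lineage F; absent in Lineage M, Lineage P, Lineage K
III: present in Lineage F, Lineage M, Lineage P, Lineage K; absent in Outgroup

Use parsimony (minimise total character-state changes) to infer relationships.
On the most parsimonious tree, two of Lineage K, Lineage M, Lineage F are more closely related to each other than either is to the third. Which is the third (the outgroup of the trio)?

Lineage F

Character polarity is set by the outgroup: the derived state is whichever differs from the outgroup's state, so for II the derived state is 'absent', and for the remaining characters it is 'present'.
I (derived state 'present') is shared by Lineage K and Lineage P — a synapomorphy uniting that clade.
II: derived state 'absent' in Lineage K, Lineage M, and Lineage P only — synapomorphy for {Lineage K, Lineage M, Lineage P}.
All ingroup taxa share the derived state 'present' for III; it defines the ingroup but does not resolve relationships within it.
Most parsimonious ingroup topology: (Lineage F,(Lineage M,(Lineage P,Lineage K))).
Lineage K and Lineage M share a more recent common ancestor with each other than either does with Lineage F, so Lineage F is the least closely related of the three.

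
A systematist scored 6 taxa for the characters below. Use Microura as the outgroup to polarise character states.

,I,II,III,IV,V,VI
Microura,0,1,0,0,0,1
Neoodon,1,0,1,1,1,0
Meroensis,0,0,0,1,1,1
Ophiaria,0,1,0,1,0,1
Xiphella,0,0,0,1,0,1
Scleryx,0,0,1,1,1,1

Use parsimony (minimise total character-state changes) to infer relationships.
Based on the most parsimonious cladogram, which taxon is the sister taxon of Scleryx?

Character polarity is set by the outgroup: the derived state is whichever differs from the outgroup's state, so for II, VI the derived state is '0', and for the remaining characters it is '1'.
I: derived state '1' in Neoodon only — an autapomorphy, so it tells us nothing about relationships among taxa.
II: derived state '0' in Meroensis, Neoodon, Scleryx, and Xiphella only — synapomorphy for {Meroensis, Neoodon, Scleryx, Xiphella}.
Only Neoodon and Scleryx show the derived state '1' for III, supporting them as a clade.
IV (derived state '1') is shared by all ingroup taxa — unites the whole ingroup.
Only Meroensis, Neoodon, and Scleryx show the derived state '1' for V, supporting them as a clade.
VI (derived state '0') is unique to Neoodon (autapomorphy; uninformative for grouping).
Most parsimonious ingroup topology: ((((Neoodon,Scleryx),Meroensis),Xiphella),Ophiaria).
Scleryx and Neoodon form a cherry on this tree, so they are sister taxa.

Neoodon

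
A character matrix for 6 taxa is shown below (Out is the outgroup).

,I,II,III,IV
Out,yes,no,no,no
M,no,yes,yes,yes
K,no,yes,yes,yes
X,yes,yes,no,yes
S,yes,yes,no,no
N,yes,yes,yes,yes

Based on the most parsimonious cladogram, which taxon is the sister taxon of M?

Character polarity is set by the outgroup: the derived state is whichever differs from the outgroup's state, so for I the derived state is 'no', and for the remaining characters it is 'yes'.
I: derived state 'no' in K and M only — synapomorphy for {K, M}.
All ingroup taxa share the derived state 'yes' for II; it defines the ingroup but does not resolve relationships within it.
III: derived state 'yes' in K, M, and N only — synapomorphy for {K, M, N}.
IV (derived state 'yes') is shared by K, M, N, and X — a synapomorphy uniting that clade.
Most parsimonious ingroup topology: ((((M,K),N),X),S).
M and K form a cherry on this tree, so they are sister taxa.

K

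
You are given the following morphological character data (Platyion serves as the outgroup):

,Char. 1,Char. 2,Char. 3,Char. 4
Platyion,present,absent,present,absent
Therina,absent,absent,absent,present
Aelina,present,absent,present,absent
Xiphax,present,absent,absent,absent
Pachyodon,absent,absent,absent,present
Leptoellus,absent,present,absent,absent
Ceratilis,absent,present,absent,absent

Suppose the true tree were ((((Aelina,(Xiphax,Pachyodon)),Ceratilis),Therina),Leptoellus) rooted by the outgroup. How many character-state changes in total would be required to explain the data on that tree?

Map each character onto ((((Aelina,(Xiphax,Pachyodon)),Ceratilis),Therina),Leptoellus) (rooted by Platyion) and count the minimum state changes it requires (Fitch parsimony):
Char. 1: 3; Char. 2: 2; Char. 3: 2; Char. 4: 2.
Total tree length = 9.

9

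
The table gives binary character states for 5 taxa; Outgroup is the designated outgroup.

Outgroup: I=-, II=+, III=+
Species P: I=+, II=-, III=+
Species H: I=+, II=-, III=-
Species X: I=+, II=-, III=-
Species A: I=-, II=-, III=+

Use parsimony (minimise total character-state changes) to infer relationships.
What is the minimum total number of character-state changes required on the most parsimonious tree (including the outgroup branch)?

Character polarity is set by the outgroup: the derived state is whichever differs from the outgroup's state, so for II, III the derived state is '-', and for the remaining characters it is '+'.
I (derived state '+') is shared by Species H, Species P, and Species X — a synapomorphy uniting that clade.
II (derived state '-') is shared by all ingroup taxa — unites the whole ingroup.
III: derived state '-' in Species H and Species X only — synapomorphy for {Species H, Species X}.
Most parsimonious ingroup topology: ((Species P,(Species H,Species X)),Species A).
Changes per character on this tree: I: 1; II: 1; III: 1.
Total = 3.

3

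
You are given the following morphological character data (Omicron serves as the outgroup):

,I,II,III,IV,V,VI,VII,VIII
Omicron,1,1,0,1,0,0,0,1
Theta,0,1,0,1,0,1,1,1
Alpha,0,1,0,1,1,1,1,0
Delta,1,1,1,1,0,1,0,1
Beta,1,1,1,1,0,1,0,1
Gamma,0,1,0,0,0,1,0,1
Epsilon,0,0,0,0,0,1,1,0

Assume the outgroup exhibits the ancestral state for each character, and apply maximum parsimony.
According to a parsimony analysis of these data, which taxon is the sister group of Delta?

Beta

Character polarity is set by the outgroup: the derived state is whichever differs from the outgroup's state, so for I, II, IV, VIII the derived state is '0', and for the remaining characters it is '1'.
I (derived state '0') is shared by Alpha, Epsilon, Gamma, and Theta — a synapomorphy uniting that clade.
II (derived state '0') is unique to Epsilon (autapomorphy; uninformative for grouping).
III (derived state '1') is shared by Beta and Delta — a synapomorphy uniting that clade.
IV groups Epsilon and Gamma, which is incompatible with the clades supported by the remaining characters; treating it as convergent (homoplasy) costs fewer steps than any alternative tree.
V: derived state '1' in Alpha only — an autapomorphy, so it tells us nothing about relationships among taxa.
All ingroup taxa share the derived state '1' for VI; it defines the ingroup but does not resolve relationships within it.
Only Alpha, Epsilon, and Theta show the derived state '1' for VII, supporting them as a clade.
Only Alpha and Epsilon show the derived state '0' for VIII, supporting them as a clade.
Most parsimonious ingroup topology: (((Theta,(Alpha,Epsilon)),Gamma),(Delta,Beta)).
Delta and Beta form a cherry on this tree, so they are sister taxa.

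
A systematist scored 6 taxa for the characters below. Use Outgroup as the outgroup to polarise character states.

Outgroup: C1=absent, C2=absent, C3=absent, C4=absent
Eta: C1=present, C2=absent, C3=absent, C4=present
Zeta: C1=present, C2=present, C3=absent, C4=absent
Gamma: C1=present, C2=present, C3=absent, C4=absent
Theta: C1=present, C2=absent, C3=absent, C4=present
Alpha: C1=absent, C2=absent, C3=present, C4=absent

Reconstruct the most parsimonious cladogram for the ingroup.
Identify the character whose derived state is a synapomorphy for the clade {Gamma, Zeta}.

The outgroup has state 'absent' for every character, so 'present' is the derived state throughout.
C1 (derived state 'present') is shared by Eta, Gamma, Theta, and Zeta — a synapomorphy uniting that clade.
C2 (derived state 'present') is shared by Gamma and Zeta — a synapomorphy uniting that clade.
C3: derived state 'present' in Alpha only — an autapomorphy, so it tells us nothing about relationships among taxa.
C4 (derived state 'present') is shared by Eta and Theta — a synapomorphy uniting that clade.
Most parsimonious ingroup topology: (((Eta,Theta),(Zeta,Gamma)),Alpha).
The clade {Gamma, Zeta} is supported by C2: its derived state 'present' occurs in exactly those taxa and in no other taxon (including the outgroup).

C2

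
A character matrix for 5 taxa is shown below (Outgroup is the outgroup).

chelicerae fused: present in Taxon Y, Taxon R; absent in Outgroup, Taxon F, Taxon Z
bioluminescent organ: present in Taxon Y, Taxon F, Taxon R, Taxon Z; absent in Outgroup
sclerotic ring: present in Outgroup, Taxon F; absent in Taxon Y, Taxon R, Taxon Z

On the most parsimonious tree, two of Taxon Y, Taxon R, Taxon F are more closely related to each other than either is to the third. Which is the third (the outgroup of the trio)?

Taxon F

Character polarity is set by the outgroup: the derived state is whichever differs from the outgroup's state, so for sclerotic ring the derived state is 'absent', and for the remaining characters it is 'present'.
chelicerae fused (derived state 'present') is shared by Taxon R and Taxon Y — a synapomorphy uniting that clade.
All ingroup taxa share the derived state 'present' for bioluminescent organ; it defines the ingroup but does not resolve relationships within it.
sclerotic ring (derived state 'absent') is shared by Taxon R, Taxon Y, and Taxon Z — a synapomorphy uniting that clade.
Most parsimonious ingroup topology: (((Taxon Y,Taxon R),Taxon Z),Taxon F).
Taxon R and Taxon Y share a more recent common ancestor with each other than either does with Taxon F, so Taxon F is the least closely related of the three.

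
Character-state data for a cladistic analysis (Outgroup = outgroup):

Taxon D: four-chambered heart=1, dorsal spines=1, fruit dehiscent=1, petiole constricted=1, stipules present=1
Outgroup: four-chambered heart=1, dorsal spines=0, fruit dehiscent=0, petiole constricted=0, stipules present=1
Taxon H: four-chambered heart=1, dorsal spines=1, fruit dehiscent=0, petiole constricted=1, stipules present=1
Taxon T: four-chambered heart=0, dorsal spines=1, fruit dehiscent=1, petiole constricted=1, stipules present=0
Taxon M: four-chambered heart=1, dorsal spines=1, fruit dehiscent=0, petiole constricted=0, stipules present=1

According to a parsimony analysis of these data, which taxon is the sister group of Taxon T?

Taxon D

Character polarity is set by the outgroup: the derived state is whichever differs from the outgroup's state, so for four-chambered heart, stipules present the derived state is '0', and for the remaining characters it is '1'.
four-chambered heart (derived state '0') is unique to Taxon T (autapomorphy; uninformative for grouping).
dorsal spines (derived state '1') is shared by all ingroup taxa — unites the whole ingroup.
Only Taxon D and Taxon T show the derived state '1' for fruit dehiscent, supporting them as a clade.
petiole constricted (derived state '1') is shared by Taxon D, Taxon H, and Taxon T — a synapomorphy uniting that clade.
stipules present (derived state '0') is unique to Taxon T (autapomorphy; uninformative for grouping).
Most parsimonious ingroup topology: (Taxon M,(Taxon H,(Taxon D,Taxon T))).
Taxon T and Taxon D form a cherry on this tree, so they are sister taxa.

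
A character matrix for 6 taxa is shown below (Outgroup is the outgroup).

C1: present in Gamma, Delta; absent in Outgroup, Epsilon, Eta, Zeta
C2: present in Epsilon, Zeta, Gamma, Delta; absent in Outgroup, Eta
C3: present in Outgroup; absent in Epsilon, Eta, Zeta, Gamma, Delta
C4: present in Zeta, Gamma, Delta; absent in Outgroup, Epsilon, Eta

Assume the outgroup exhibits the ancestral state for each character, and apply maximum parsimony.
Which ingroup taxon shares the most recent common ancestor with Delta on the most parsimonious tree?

Gamma

Character polarity is set by the outgroup: the derived state is whichever differs from the outgroup's state, so for C3 the derived state is 'absent', and for the remaining characters it is 'present'.
Only Delta and Gamma show the derived state 'present' for C1, supporting them as a clade.
C2: derived state 'present' in Delta, Epsilon, Gamma, and Zeta only — synapomorphy for {Delta, Epsilon, Gamma, Zeta}.
All ingroup taxa share the derived state 'absent' for C3; it defines the ingroup but does not resolve relationships within it.
C4: derived state 'present' in Delta, Gamma, and Zeta only — synapomorphy for {Delta, Gamma, Zeta}.
Most parsimonious ingroup topology: ((Epsilon,((Gamma,Delta),Zeta)),Eta).
Delta and Gamma form a cherry on this tree, so they are sister taxa.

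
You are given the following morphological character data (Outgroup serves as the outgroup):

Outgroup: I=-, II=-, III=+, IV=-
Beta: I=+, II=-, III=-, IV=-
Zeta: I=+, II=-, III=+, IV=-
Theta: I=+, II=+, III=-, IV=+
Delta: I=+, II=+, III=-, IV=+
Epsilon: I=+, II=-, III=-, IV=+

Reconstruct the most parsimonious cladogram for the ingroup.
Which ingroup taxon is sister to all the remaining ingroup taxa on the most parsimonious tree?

Character polarity is set by the outgroup: the derived state is whichever differs from the outgroup's state, so for III the derived state is '-', and for the remaining characters it is '+'.
All ingroup taxa share the derived state '+' for I; it defines the ingroup but does not resolve relationships within it.
II (derived state '+') is shared by Delta and Theta — a synapomorphy uniting that clade.
III (derived state '-') is shared by Beta, Delta, Epsilon, and Theta — a synapomorphy uniting that clade.
Only Delta, Epsilon, and Theta show the derived state '+' for IV, supporting them as a clade.
Most parsimonious ingroup topology: ((Beta,((Theta,Delta),Epsilon)),Zeta).
Zeta is sister to the clade containing all other ingroup taxa, so it is the earliest-diverging (most basal) ingroup lineage.

Zeta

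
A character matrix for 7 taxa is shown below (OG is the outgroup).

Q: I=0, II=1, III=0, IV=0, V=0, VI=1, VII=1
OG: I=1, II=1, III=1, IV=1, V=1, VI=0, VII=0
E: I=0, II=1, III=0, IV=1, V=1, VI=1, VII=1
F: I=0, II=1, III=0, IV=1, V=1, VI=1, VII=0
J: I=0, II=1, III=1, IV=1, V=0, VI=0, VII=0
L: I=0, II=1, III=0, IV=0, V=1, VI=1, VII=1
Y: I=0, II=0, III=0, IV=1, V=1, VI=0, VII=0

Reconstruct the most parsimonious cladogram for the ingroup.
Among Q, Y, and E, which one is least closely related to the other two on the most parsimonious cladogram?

Y

Character polarity is set by the outgroup: the derived state is whichever differs from the outgroup's state, so for I, II, III, IV, V the derived state is '0', and for the remaining characters it is '1'.
All ingroup taxa share the derived state '0' for I; it defines the ingroup but does not resolve relationships within it.
II (derived state '0') is unique to Y (autapomorphy; uninformative for grouping).
Only E, F, L, Q, and Y show the derived state '0' for III, supporting them as a clade.
IV: derived state '0' in L and Q only — synapomorphy for {L, Q}.
V (state '0') occurs in J and Q but conflicts with the nesting implied by the other characters — most parsimoniously interpreted as homoplasy.
VI: derived state '1' in E, F, L, and Q only — synapomorphy for {E, F, L, Q}.
VII (derived state '1') is shared by E, L, and Q — a synapomorphy uniting that clade.
Most parsimonious ingroup topology: ((Y,(F,((Q,L),E))),J).
E and Q share a more recent common ancestor with each other than either does with Y, so Y is the least closely related of the three.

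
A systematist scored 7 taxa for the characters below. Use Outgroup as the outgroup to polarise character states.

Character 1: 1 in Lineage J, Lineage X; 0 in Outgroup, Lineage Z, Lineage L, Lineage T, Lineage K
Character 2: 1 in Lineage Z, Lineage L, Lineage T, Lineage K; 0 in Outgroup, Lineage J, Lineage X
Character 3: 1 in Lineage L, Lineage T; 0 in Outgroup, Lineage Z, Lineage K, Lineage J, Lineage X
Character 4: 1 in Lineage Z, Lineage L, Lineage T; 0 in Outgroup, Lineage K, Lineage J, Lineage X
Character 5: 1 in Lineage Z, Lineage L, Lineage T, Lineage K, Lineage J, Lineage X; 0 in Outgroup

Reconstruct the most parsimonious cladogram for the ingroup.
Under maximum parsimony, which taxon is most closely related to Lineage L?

The outgroup has state '0' for every character, so '1' is the derived state throughout.
Only Lineage J and Lineage X show the derived state '1' for Character 1, supporting them as a clade.
Character 2: derived state '1' in Lineage K, Lineage L, Lineage T, and Lineage Z only — synapomorphy for {Lineage K, Lineage L, Lineage T, Lineage Z}.
Character 3 (derived state '1') is shared by Lineage L and Lineage T — a synapomorphy uniting that clade.
Character 4 (derived state '1') is shared by Lineage L, Lineage T, and Lineage Z — a synapomorphy uniting that clade.
Character 5 (derived state '1') is shared by all ingroup taxa — unites the whole ingroup.
Most parsimonious ingroup topology: (((Lineage Z,(Lineage L,Lineage T)),Lineage K),(Lineage J,Lineage X)).
Lineage L and Lineage T form a cherry on this tree, so they are sister taxa.

Lineage T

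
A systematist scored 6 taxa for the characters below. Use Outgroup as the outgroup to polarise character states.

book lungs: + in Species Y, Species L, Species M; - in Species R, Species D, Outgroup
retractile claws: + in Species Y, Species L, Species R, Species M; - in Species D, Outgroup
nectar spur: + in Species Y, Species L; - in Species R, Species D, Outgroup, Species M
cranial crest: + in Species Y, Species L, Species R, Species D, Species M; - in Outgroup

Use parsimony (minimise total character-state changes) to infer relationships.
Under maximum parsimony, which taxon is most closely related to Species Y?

Species L

The outgroup has state '-' for every character, so '+' is the derived state throughout.
Only Species L, Species M, and Species Y show the derived state '+' for book lungs, supporting them as a clade.
Only Species L, Species M, Species R, and Species Y show the derived state '+' for retractile claws, supporting them as a clade.
Only Species L and Species Y show the derived state '+' for nectar spur, supporting them as a clade.
All ingroup taxa share the derived state '+' for cranial crest; it defines the ingroup but does not resolve relationships within it.
Most parsimonious ingroup topology: ((((Species L,Species Y),Species M),Species R),Species D).
Species Y and Species L form a cherry on this tree, so they are sister taxa.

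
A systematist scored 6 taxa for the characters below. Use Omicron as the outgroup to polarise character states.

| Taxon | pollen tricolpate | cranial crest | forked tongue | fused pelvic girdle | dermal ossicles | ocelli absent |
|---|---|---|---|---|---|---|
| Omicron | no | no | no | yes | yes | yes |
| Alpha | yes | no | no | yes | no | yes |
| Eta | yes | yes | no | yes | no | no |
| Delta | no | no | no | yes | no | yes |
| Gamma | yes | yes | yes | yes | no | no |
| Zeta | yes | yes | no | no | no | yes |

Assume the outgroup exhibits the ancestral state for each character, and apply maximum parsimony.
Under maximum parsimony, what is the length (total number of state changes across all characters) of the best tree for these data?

6

Character polarity is set by the outgroup: the derived state is whichever differs from the outgroup's state, so for fused pelvic girdle, dermal ossicles, ocelli absent the derived state is 'no', and for the remaining characters it is 'yes'.
pollen tricolpate (derived state 'yes') is shared by Alpha, Eta, Gamma, and Zeta — a synapomorphy uniting that clade.
Only Eta, Gamma, and Zeta show the derived state 'yes' for cranial crest, supporting them as a clade.
forked tongue: derived state 'yes' in Gamma only — an autapomorphy, so it tells us nothing about relationships among taxa.
fused pelvic girdle (derived state 'no') is unique to Zeta (autapomorphy; uninformative for grouping).
dermal ossicles (derived state 'no') is shared by all ingroup taxa — unites the whole ingroup.
ocelli absent: derived state 'no' in Eta and Gamma only — synapomorphy for {Eta, Gamma}.
Most parsimonious ingroup topology: (Delta,(((Gamma,Eta),Zeta),Alpha)).
Changes per character on this tree: pollen tricolpate: 1; cranial crest: 1; forked tongue: 1; fused pelvic girdle: 1; dermal ossicles: 1; ocelli absent: 1.
Total = 6.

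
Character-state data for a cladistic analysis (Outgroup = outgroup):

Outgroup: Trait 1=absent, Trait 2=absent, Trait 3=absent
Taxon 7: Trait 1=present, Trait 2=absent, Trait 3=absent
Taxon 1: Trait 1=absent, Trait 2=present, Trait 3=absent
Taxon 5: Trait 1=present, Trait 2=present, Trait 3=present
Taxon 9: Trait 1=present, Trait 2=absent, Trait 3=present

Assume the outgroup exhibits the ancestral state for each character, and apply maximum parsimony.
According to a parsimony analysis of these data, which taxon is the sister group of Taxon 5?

Taxon 9

The outgroup has state 'absent' for every character, so 'present' is the derived state throughout.
Trait 1 (derived state 'present') is shared by Taxon 5, Taxon 7, and Taxon 9 — a synapomorphy uniting that clade.
Trait 2 groups Taxon 1 and Taxon 5, which is incompatible with the clades supported by the remaining characters; treating it as convergent (homoplasy) costs fewer steps than any alternative tree.
Only Taxon 5 and Taxon 9 show the derived state 'present' for Trait 3, supporting them as a clade.
Most parsimonious ingroup topology: ((Taxon 7,(Taxon 5,Taxon 9)),Taxon 1).
Taxon 5 and Taxon 9 form a cherry on this tree, so they are sister taxa.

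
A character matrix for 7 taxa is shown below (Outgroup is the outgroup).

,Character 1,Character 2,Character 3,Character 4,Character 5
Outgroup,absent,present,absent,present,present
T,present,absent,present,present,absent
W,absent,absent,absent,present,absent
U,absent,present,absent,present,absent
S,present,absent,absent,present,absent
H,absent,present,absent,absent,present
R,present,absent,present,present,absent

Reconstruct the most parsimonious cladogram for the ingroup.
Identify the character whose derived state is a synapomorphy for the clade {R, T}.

Character 3

Character polarity is set by the outgroup: the derived state is whichever differs from the outgroup's state, so for Character 2, Character 4, Character 5 the derived state is 'absent', and for the remaining characters it is 'present'.
Character 1: derived state 'present' in R, S, and T only — synapomorphy for {R, S, T}.
Character 2: derived state 'absent' in R, S, T, and W only — synapomorphy for {R, S, T, W}.
Only R and T show the derived state 'present' for Character 3, supporting them as a clade.
Character 4 (derived state 'absent') is unique to H (autapomorphy; uninformative for grouping).
Character 5: derived state 'absent' in R, S, T, U, and W only — synapomorphy for {R, S, T, U, W}.
Most parsimonious ingroup topology: (((((T,R),S),W),U),H).
The clade {R, T} is supported by Character 3: its derived state 'present' occurs in exactly those taxa and in no other taxon (including the outgroup).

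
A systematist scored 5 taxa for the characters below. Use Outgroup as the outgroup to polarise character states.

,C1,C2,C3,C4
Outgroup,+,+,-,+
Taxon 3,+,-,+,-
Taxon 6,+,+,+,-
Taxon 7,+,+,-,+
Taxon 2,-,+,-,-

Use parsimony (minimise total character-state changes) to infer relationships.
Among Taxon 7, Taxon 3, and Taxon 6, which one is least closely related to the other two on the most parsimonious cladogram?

Taxon 7

Character polarity is set by the outgroup: the derived state is whichever differs from the outgroup's state, so for C1, C2, C4 the derived state is '-', and for the remaining characters it is '+'.
C1 (derived state '-') is unique to Taxon 2 (autapomorphy; uninformative for grouping).
C2: derived state '-' in Taxon 3 only — an autapomorphy, so it tells us nothing about relationships among taxa.
C3 (derived state '+') is shared by Taxon 3 and Taxon 6 — a synapomorphy uniting that clade.
Only Taxon 2, Taxon 3, and Taxon 6 show the derived state '-' for C4, supporting them as a clade.
Most parsimonious ingroup topology: (((Taxon 3,Taxon 6),Taxon 2),Taxon 7).
Taxon 6 and Taxon 3 share a more recent common ancestor with each other than either does with Taxon 7, so Taxon 7 is the least closely related of the three.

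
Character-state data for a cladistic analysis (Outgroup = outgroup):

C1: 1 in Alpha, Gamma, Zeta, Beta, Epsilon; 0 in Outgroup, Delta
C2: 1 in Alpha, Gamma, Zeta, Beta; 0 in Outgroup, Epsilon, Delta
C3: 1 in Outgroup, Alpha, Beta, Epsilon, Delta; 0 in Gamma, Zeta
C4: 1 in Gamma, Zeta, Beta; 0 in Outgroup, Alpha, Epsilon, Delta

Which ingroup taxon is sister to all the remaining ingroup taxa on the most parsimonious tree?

Delta

Character polarity is set by the outgroup: the derived state is whichever differs from the outgroup's state, so for C3 the derived state is '0', and for the remaining characters it is '1'.
Only Alpha, Beta, Epsilon, Gamma, and Zeta show the derived state '1' for C1, supporting them as a clade.
C2 (derived state '1') is shared by Alpha, Beta, Gamma, and Zeta — a synapomorphy uniting that clade.
Only Gamma and Zeta show the derived state '0' for C3, supporting them as a clade.
C4 (derived state '1') is shared by Beta, Gamma, and Zeta — a synapomorphy uniting that clade.
Most parsimonious ingroup topology: (((Alpha,((Gamma,Zeta),Beta)),Epsilon),Delta).
Delta is sister to the clade containing all other ingroup taxa, so it is the earliest-diverging (most basal) ingroup lineage.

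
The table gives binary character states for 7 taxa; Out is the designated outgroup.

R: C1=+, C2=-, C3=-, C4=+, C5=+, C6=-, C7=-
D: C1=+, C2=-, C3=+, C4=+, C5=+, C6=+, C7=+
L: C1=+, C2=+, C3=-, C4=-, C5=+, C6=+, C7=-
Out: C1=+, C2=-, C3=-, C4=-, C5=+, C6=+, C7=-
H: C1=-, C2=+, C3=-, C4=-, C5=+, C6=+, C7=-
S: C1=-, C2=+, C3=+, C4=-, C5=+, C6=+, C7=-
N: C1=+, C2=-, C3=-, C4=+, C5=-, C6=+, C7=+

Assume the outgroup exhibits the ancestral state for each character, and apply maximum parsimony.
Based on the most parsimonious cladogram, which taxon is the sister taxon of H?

S

Character polarity is set by the outgroup: the derived state is whichever differs from the outgroup's state, so for C1, C5, C6 the derived state is '-', and for the remaining characters it is '+'.
Only H and S show the derived state '-' for C1, supporting them as a clade.
C2 (derived state '+') is shared by H, L, and S — a synapomorphy uniting that clade.
C3 (state '+') occurs in D and S but conflicts with the nesting implied by the other characters — most parsimoniously interpreted as homoplasy.
C4 (derived state '+') is shared by D, N, and R — a synapomorphy uniting that clade.
C5: derived state '-' in N only — an autapomorphy, so it tells us nothing about relationships among taxa.
C6: derived state '-' in R only — an autapomorphy, so it tells us nothing about relationships among taxa.
C7: derived state '+' in D and N only — synapomorphy for {D, N}.
Most parsimonious ingroup topology: (((N,D),R),((H,S),L)).
H and S form a cherry on this tree, so they are sister taxa.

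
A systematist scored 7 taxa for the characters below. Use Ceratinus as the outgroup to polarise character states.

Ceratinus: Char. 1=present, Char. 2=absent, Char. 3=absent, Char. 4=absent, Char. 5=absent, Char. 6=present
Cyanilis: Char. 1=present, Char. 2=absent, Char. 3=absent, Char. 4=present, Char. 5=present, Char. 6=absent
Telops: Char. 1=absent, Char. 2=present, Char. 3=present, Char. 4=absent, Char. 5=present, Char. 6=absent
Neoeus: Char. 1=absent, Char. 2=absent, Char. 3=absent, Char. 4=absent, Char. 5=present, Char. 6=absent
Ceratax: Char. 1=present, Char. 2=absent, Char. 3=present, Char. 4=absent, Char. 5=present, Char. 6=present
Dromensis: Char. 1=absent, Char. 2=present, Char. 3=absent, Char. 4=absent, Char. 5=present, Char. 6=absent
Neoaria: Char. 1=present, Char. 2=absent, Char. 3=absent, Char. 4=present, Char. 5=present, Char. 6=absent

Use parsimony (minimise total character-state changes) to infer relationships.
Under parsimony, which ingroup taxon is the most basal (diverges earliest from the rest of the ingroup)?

Ceratax

Character polarity is set by the outgroup: the derived state is whichever differs from the outgroup's state, so for Char. 1, Char. 6 the derived state is 'absent', and for the remaining characters it is 'present'.
Only Dromensis, Neoeus, and Telops show the derived state 'absent' for Char. 1, supporting them as a clade.
Char. 2: derived state 'present' in Dromensis and Telops only — synapomorphy for {Dromensis, Telops}.
Char. 3 (state 'present') occurs in Ceratax and Telops but conflicts with the nesting implied by the other characters — most parsimoniously interpreted as homoplasy.
Char. 4 (derived state 'present') is shared by Cyanilis and Neoaria — a synapomorphy uniting that clade.
All ingroup taxa share the derived state 'present' for Char. 5; it defines the ingroup but does not resolve relationships within it.
Char. 6 (derived state 'absent') is shared by Cyanilis, Dromensis, Neoaria, Neoeus, and Telops — a synapomorphy uniting that clade.
Most parsimonious ingroup topology: (((Cyanilis,Neoaria),((Telops,Dromensis),Neoeus)),Ceratax).
Ceratax is sister to the clade containing all other ingroup taxa, so it is the earliest-diverging (most basal) ingroup lineage.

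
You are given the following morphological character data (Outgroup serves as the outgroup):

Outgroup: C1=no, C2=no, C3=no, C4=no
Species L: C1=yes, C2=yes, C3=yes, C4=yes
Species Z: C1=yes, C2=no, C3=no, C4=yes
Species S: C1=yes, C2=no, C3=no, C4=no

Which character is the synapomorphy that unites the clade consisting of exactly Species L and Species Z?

The outgroup has state 'no' for every character, so 'yes' is the derived state throughout.
All ingroup taxa share the derived state 'yes' for C1; it defines the ingroup but does not resolve relationships within it.
C2 (derived state 'yes') is unique to Species L (autapomorphy; uninformative for grouping).
C3 (derived state 'yes') is unique to Species L (autapomorphy; uninformative for grouping).
Only Species L and Species Z show the derived state 'yes' for C4, supporting them as a clade.
Most parsimonious ingroup topology: ((Species L,Species Z),Species S).
The clade {Species L, Species Z} is supported by C4: its derived state 'yes' occurs in exactly those taxa and in no other taxon (including the outgroup).

C4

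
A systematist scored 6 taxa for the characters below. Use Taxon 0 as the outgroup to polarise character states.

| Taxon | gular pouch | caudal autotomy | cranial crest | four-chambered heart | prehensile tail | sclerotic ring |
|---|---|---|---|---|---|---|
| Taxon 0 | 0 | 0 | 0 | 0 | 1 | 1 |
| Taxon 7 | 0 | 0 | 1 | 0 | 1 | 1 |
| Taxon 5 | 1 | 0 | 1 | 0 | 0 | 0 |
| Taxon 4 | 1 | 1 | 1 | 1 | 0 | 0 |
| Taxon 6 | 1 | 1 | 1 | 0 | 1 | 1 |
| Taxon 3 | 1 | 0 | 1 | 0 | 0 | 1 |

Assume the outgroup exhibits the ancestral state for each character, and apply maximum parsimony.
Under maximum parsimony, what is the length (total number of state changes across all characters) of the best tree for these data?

Character polarity is set by the outgroup: the derived state is whichever differs from the outgroup's state, so for prehensile tail, sclerotic ring the derived state is '0', and for the remaining characters it is '1'.
Only Taxon 3, Taxon 4, Taxon 5, and Taxon 6 show the derived state '1' for gular pouch, supporting them as a clade.
caudal autotomy (state '1') occurs in Taxon 4 and Taxon 6 but conflicts with the nesting implied by the other characters — most parsimoniously interpreted as homoplasy.
cranial crest (derived state '1') is shared by all ingroup taxa — unites the whole ingroup.
four-chambered heart: derived state '1' in Taxon 4 only — an autapomorphy, so it tells us nothing about relationships among taxa.
prehensile tail: derived state '0' in Taxon 3, Taxon 4, and Taxon 5 only — synapomorphy for {Taxon 3, Taxon 4, Taxon 5}.
sclerotic ring: derived state '0' in Taxon 4 and Taxon 5 only — synapomorphy for {Taxon 4, Taxon 5}.
Most parsimonious ingroup topology: (Taxon 7,(((Taxon 5,Taxon 4),Taxon 3),Taxon 6)).
Changes per character on this tree: gular pouch: 1; caudal autotomy: 2; cranial crest: 1; four-chambered heart: 1; prehensile tail: 1; sclerotic ring: 1.
Total = 7.

7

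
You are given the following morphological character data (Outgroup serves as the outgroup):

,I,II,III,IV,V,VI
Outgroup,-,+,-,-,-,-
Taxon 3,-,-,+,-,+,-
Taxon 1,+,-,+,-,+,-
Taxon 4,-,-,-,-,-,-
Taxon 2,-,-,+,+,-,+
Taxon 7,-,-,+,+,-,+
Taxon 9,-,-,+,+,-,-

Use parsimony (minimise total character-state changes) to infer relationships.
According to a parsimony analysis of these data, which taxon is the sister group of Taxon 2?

Character polarity is set by the outgroup: the derived state is whichever differs from the outgroup's state, so for II the derived state is '-', and for the remaining characters it is '+'.
I: derived state '+' in Taxon 1 only — an autapomorphy, so it tells us nothing about relationships among taxa.
II (derived state '-') is shared by all ingroup taxa — unites the whole ingroup.
III: derived state '+' in Taxon 1, Taxon 2, Taxon 3, Taxon 7, and Taxon 9 only — synapomorphy for {Taxon 1, Taxon 2, Taxon 3, Taxon 7, Taxon 9}.
IV: derived state '+' in Taxon 2, Taxon 7, and Taxon 9 only — synapomorphy for {Taxon 2, Taxon 7, Taxon 9}.
V: derived state '+' in Taxon 1 and Taxon 3 only — synapomorphy for {Taxon 1, Taxon 3}.
VI: derived state '+' in Taxon 2 and Taxon 7 only — synapomorphy for {Taxon 2, Taxon 7}.
Most parsimonious ingroup topology: (((Taxon 3,Taxon 1),((Taxon 2,Taxon 7),Taxon 9)),Taxon 4).
Taxon 2 and Taxon 7 form a cherry on this tree, so they are sister taxa.

Taxon 7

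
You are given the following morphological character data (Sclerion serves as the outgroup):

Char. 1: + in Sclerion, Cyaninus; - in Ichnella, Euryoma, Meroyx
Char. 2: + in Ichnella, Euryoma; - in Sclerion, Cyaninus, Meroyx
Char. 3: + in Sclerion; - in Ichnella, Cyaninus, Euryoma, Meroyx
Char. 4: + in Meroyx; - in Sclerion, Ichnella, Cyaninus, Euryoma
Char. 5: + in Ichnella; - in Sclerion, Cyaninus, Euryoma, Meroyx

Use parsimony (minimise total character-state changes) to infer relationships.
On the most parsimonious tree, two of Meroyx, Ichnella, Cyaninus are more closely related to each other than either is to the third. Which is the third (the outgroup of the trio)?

Cyaninus

Character polarity is set by the outgroup: the derived state is whichever differs from the outgroup's state, so for Char. 1, Char. 3 the derived state is '-', and for the remaining characters it is '+'.
Char. 1 (derived state '-') is shared by Euryoma, Ichnella, and Meroyx — a synapomorphy uniting that clade.
Char. 2: derived state '+' in Euryoma and Ichnella only — synapomorphy for {Euryoma, Ichnella}.
All ingroup taxa share the derived state '-' for Char. 3; it defines the ingroup but does not resolve relationships within it.
Char. 4 (derived state '+') is unique to Meroyx (autapomorphy; uninformative for grouping).
Char. 5 (derived state '+') is unique to Ichnella (autapomorphy; uninformative for grouping).
Most parsimonious ingroup topology: (((Ichnella,Euryoma),Meroyx),Cyaninus).
Meroyx and Ichnella share a more recent common ancestor with each other than either does with Cyaninus, so Cyaninus is the least closely related of the three.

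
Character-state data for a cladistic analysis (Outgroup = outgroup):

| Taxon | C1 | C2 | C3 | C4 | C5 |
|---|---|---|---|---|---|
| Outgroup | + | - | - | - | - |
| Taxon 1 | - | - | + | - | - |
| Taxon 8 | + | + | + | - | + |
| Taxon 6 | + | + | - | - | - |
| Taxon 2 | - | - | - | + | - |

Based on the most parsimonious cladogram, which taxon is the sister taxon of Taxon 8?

Taxon 6

Character polarity is set by the outgroup: the derived state is whichever differs from the outgroup's state, so for C1 the derived state is '-', and for the remaining characters it is '+'.
C1: derived state '-' in Taxon 1 and Taxon 2 only — synapomorphy for {Taxon 1, Taxon 2}.
C2 (derived state '+') is shared by Taxon 6 and Taxon 8 — a synapomorphy uniting that clade.
C3 groups Taxon 1 and Taxon 8, which is incompatible with the clades supported by the remaining characters; treating it as convergent (homoplasy) costs fewer steps than any alternative tree.
C4: derived state '+' in Taxon 2 only — an autapomorphy, so it tells us nothing about relationships among taxa.
C5 (derived state '+') is unique to Taxon 8 (autapomorphy; uninformative for grouping).
Most parsimonious ingroup topology: ((Taxon 1,Taxon 2),(Taxon 8,Taxon 6)).
Taxon 8 and Taxon 6 form a cherry on this tree, so they are sister taxa.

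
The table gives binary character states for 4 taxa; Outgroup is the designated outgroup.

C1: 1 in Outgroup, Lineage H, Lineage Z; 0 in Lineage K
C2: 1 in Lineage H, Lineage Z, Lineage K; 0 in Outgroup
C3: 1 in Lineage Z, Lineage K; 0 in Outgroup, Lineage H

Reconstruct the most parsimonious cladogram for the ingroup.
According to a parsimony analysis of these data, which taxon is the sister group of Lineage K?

Character polarity is set by the outgroup: the derived state is whichever differs from the outgroup's state, so for C1 the derived state is '0', and for the remaining characters it is '1'.
C1: derived state '0' in Lineage K only — an autapomorphy, so it tells us nothing about relationships among taxa.
C2 (derived state '1') is shared by all ingroup taxa — unites the whole ingroup.
Only Lineage K and Lineage Z show the derived state '1' for C3, supporting them as a clade.
Most parsimonious ingroup topology: (Lineage H,(Lineage Z,Lineage K)).
Lineage K and Lineage Z form a cherry on this tree, so they are sister taxa.

Lineage Z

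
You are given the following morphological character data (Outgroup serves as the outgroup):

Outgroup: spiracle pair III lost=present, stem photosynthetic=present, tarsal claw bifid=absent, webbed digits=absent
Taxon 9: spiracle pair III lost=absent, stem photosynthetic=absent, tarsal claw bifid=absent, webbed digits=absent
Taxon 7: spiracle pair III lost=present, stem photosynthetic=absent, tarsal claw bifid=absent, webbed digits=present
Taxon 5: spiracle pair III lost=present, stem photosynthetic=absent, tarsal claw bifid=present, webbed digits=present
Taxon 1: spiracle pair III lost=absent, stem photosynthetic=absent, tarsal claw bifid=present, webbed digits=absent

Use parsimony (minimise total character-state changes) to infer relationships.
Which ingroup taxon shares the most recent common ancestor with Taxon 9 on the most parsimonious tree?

Taxon 1

Character polarity is set by the outgroup: the derived state is whichever differs from the outgroup's state, so for spiracle pair III lost, stem photosynthetic the derived state is 'absent', and for the remaining characters it is 'present'.
Only Taxon 1 and Taxon 9 show the derived state 'absent' for spiracle pair III lost, supporting them as a clade.
stem photosynthetic (derived state 'absent') is shared by all ingroup taxa — unites the whole ingroup.
tarsal claw bifid groups Taxon 1 and Taxon 5, which is incompatible with the clades supported by the remaining characters; treating it as convergent (homoplasy) costs fewer steps than any alternative tree.
Only Taxon 5 and Taxon 7 show the derived state 'present' for webbed digits, supporting them as a clade.
Most parsimonious ingroup topology: ((Taxon 9,Taxon 1),(Taxon 7,Taxon 5)).
Taxon 9 and Taxon 1 form a cherry on this tree, so they are sister taxa.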